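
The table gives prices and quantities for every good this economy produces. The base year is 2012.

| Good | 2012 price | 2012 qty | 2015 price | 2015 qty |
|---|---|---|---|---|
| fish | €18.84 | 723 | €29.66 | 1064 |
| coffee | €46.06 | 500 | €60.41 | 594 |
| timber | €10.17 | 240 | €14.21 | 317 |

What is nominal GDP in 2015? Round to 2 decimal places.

Nominal GDP 2015 = Σ (p_2015 × q_2015) = 29.66·1064 + 60.41·594 + 14.21·317 = 71946.35.

€71946.35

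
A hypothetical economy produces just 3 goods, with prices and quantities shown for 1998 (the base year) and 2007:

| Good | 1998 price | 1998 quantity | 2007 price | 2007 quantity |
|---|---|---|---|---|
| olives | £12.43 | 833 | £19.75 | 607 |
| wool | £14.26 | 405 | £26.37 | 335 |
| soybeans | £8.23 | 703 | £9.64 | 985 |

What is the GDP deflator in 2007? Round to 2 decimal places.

148.41

Nominal GDP 2007 = 19.75·607 + 26.37·335 + 9.64·985 = 30317.60.
Real GDP 2007 (at 1998 prices) = 12.43·607 + 14.26·335 + 8.23·985 = 20428.66.
Deflator = Nominal/Real × 100 = 30317.60/20428.66 × 100 = 148.407.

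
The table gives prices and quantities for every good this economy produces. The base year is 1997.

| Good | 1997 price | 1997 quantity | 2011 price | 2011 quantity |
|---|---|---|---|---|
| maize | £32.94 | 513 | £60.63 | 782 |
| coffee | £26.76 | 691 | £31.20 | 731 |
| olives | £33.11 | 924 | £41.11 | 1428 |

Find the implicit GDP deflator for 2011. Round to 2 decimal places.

139.23

Nominal GDP 2011 = 60.63·782 + 31.20·731 + 41.11·1428 = 128924.94.
Real GDP 2011 (at 1997 prices) = 32.94·782 + 26.76·731 + 33.11·1428 = 92601.72.
Deflator = Nominal/Real × 100 = 128924.94/92601.72 × 100 = 139.225.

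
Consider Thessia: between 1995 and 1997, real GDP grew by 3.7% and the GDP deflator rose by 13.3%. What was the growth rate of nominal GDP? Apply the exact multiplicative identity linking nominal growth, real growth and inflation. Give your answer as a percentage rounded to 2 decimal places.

17.49%

(1 + g_nom) = (1 + g_real)(1 + π) = 1.0370 × 1.1330 = 1.17492.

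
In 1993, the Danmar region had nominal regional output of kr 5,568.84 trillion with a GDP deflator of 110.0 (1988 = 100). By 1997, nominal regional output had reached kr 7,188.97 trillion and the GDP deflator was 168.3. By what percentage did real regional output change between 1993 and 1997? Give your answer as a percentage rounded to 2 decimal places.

Real regional output 1993 = 5568.84 / 1.100 = 5062.58.
Real regional output 1997 = 7188.97 / 1.683 = 4271.52.
Real growth = 4271.52 / 5062.58 − 1 = -0.1563.

-15.63%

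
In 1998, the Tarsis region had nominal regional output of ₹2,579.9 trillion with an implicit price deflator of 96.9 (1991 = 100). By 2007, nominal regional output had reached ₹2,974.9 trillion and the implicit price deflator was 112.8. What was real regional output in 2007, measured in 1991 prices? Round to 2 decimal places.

Real regional output = Nominal / (implicit price deflator/100) = 2974.9 / 1.128 = 2637.32.

₹2,637.32 trillion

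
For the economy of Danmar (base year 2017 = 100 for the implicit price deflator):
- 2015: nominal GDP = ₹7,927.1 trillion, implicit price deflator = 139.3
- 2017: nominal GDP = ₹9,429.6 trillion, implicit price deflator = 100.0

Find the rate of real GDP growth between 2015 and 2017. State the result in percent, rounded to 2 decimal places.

Deflate each year: 2015 → 7927.1/1.393 = 5690.67; 2017 → 9429.6/1.000 = 9429.60.
So real GDP changed by 9429.60/5690.67 − 1 = 0.6570, i.e. 65.70%.

65.70%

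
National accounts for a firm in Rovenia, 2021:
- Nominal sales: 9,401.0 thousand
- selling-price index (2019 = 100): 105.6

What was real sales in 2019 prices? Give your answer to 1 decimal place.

8,902.5 thousand

Real sales = Nominal / (selling-price index/100) = 9401.0 / 1.056 = 8902.46.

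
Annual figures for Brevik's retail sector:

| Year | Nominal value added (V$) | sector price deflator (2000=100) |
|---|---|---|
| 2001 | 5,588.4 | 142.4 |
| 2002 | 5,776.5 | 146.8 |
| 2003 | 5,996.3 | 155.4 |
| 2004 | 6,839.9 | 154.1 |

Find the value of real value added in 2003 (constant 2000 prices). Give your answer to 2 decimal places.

Real value added 2003 = 5996.3 / 1.554 = 3858.62.

V$3,858.62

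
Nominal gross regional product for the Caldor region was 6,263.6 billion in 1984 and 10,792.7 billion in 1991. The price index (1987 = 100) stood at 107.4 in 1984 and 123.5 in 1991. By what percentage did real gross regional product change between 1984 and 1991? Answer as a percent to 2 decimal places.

49.85%

Deflate each year: 1984 → 6263.6/1.074 = 5832.03; 1991 → 10792.7/1.235 = 8739.03.
So real gross regional product changed by 8739.03/5832.03 − 1 = 0.4985, i.e. 49.85%.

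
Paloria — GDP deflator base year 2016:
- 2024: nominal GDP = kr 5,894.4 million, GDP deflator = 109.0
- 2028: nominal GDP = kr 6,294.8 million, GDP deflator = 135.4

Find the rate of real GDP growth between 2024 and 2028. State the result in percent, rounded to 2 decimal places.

Real GDP 2024 = 5894.4 / 1.090 = 5407.71.
Real GDP 2028 = 6294.8 / 1.354 = 4649.04.
Real growth = 4649.04 / 5407.71 − 1 = -0.1403.

-14.03%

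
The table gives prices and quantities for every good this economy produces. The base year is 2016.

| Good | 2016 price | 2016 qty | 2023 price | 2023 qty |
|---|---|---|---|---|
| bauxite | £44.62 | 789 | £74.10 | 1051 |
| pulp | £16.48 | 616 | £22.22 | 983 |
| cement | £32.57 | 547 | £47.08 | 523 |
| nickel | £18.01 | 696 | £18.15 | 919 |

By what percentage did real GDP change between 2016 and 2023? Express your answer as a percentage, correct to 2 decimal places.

Real GDP 2016 = Nominal GDP 2016 = 44.62·789 + 16.48·616 + 32.57·547 + 18.01·696 = 75707.61.
Real GDP 2023 (at 2016 prices) = 44.62·1051 + 16.48·983 + 32.57·523 + 18.01·919 = 96680.76.
Real growth = 96680.76/75707.61 − 1 = 0.2770.

27.70%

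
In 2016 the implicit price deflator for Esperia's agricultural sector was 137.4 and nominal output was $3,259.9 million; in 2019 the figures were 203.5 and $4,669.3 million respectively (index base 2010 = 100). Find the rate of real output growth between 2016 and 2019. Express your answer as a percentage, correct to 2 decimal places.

-3.29%

Real output 2016 = 3259.9 / 1.374 = 2372.56.
Real output 2019 = 4669.3 / 2.035 = 2294.50.
Real growth = 2294.50 / 2372.56 − 1 = -0.0329.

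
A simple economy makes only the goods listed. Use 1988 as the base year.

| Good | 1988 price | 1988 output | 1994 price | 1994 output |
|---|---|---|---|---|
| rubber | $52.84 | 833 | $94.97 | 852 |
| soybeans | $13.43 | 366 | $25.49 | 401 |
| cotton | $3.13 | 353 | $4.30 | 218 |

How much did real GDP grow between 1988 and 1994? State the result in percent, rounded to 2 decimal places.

2.10%

Real GDP 1988 = Nominal GDP 1988 = 52.84·833 + 13.43·366 + 3.13·353 = 50035.99.
Real GDP 1994 (at 1988 prices) = 52.84·852 + 13.43·401 + 3.13·218 = 51087.45.
Real growth = 51087.45/50035.99 − 1 = 0.0210.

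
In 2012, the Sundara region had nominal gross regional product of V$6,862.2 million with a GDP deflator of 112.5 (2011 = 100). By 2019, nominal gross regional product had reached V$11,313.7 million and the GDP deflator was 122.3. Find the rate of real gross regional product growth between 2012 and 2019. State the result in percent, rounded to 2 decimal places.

Deflate each year: 2012 → 6862.2/1.125 = 6099.73; 2019 → 11313.7/1.223 = 9250.78.
So real gross regional product changed by 9250.78/6099.73 − 1 = 0.5166, i.e. 51.66%.

51.66%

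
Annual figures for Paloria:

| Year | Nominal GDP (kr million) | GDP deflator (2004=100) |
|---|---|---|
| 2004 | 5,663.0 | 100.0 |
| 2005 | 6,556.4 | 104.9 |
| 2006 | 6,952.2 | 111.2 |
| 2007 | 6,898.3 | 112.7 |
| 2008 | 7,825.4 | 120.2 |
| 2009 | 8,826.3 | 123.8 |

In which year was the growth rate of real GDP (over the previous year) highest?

2005: real = 6556.4/1.049 = 6250.14; growth vs 2004 (5663.00) = 10.37%.
2006: real = 6952.2/1.112 = 6251.98; growth vs 2005 (6250.14) = 0.03%.
2007: real = 6898.3/1.127 = 6120.94; growth vs 2006 (6251.98) = -2.10%.
2008: real = 7825.4/1.202 = 6510.32; growth vs 2007 (6120.94) = 6.36%.
2009: real = 8826.3/1.238 = 7129.48; growth vs 2008 (6510.32) = 9.51%.

2005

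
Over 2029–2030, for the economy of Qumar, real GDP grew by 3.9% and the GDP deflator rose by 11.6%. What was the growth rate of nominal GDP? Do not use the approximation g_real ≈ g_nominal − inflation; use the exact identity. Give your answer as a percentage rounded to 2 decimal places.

15.95%

(1 + g_nom) = (1 + g_real)(1 + π) = 1.0390 × 1.1160 = 1.15952.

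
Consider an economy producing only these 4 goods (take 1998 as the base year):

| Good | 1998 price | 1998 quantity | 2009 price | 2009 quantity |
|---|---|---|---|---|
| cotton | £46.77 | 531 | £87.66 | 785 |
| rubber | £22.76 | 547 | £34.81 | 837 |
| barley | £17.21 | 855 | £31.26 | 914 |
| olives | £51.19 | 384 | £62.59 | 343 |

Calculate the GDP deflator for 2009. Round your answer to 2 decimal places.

166.18

Nominal GDP 2009 = 87.66·785 + 34.81·837 + 31.26·914 + 62.59·343 = 147989.08.
Real GDP 2009 (at 1998 prices) = 46.77·785 + 22.76·837 + 17.21·914 + 51.19·343 = 89052.68.
Deflator = Nominal/Real × 100 = 147989.08/89052.68 × 100 = 166.182.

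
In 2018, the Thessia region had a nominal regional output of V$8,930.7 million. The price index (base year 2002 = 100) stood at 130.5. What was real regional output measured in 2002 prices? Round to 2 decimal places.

V$6,843.45 million

Real regional output = Nominal / (price index/100) = 8930.7 / 1.305 = 6843.45.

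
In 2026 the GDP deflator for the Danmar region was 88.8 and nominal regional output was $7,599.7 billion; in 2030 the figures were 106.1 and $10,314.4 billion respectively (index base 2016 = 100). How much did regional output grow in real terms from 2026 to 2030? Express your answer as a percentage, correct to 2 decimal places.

13.59%

Real regional output 2026 = 7599.7 / 0.888 = 8558.22.
Real regional output 2030 = 10314.4 / 1.061 = 9721.39.
Real growth = 9721.39 / 8558.22 − 1 = 0.1359.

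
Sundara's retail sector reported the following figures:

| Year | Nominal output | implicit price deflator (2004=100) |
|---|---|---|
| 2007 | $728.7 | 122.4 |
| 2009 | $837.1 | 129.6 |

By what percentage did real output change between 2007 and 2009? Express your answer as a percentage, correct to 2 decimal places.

Real output 2007 = 728.7 / 1.224 = 595.34.
Real output 2009 = 837.1 / 1.296 = 645.91.
Real growth = 645.91 / 595.34 − 1 = 0.0849.

8.49%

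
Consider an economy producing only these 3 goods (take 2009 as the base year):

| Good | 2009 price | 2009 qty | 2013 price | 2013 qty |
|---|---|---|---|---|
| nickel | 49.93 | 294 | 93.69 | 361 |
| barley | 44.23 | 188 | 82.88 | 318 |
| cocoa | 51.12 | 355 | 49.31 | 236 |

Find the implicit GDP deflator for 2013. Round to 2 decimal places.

Nominal GDP 2013 = 93.69·361 + 82.88·318 + 49.31·236 = 71815.09.
Real GDP 2013 (at 2009 prices) = 49.93·361 + 44.23·318 + 51.12·236 = 44154.19.
Deflator = Nominal/Real × 100 = 71815.09/44154.19 × 100 = 162.646.

162.65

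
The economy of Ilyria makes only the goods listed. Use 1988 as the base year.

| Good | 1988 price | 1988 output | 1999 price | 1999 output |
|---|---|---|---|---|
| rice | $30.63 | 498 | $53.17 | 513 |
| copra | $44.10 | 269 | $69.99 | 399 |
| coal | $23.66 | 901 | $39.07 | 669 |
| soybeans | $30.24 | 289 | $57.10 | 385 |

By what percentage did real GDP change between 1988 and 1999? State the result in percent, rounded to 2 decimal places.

6.31%

Real GDP 1988 = Nominal GDP 1988 = 30.63·498 + 44.10·269 + 23.66·901 + 30.24·289 = 57173.66.
Real GDP 1999 (at 1988 prices) = 30.63·513 + 44.10·399 + 23.66·669 + 30.24·385 = 60780.03.
Real growth = 60780.03/57173.66 − 1 = 0.0631.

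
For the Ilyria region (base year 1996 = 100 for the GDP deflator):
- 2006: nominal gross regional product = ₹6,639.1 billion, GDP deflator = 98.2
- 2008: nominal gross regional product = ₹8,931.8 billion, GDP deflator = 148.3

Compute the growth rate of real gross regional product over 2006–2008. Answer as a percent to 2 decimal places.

-10.92%

Deflate each year: 2006 → 6639.1/0.982 = 6760.79; 2008 → 8931.8/1.483 = 6022.79.
So real gross regional product changed by 6022.79/6760.79 − 1 = -0.1092, i.e. -10.92%.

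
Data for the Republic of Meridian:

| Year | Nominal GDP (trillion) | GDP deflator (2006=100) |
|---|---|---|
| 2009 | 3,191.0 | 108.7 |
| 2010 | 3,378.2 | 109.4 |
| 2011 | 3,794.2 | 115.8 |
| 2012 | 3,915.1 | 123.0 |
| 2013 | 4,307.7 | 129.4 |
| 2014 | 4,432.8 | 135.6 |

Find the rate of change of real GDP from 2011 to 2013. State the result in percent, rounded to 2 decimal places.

Real GDP 2011 = 3794.2/1.158 = 3276.51.
Real GDP 2013 = 4307.7/1.294 = 3328.98.
Change = 3328.98/3276.51 − 1 = 0.0160.

1.60%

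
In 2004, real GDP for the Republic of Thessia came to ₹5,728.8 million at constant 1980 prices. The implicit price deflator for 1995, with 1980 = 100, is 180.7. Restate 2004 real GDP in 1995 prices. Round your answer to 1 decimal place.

Real GDP in 1995 prices = Real GDP in 1980 prices × (P_1995/P_1980) = 5728.8 × 1.807 = 10351.94.

₹10,351.9 million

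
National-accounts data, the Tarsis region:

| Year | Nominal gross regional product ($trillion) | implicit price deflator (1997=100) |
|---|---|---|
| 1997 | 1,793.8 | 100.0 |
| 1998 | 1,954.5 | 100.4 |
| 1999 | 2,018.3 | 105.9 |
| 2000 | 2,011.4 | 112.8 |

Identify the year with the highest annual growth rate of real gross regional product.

1998

1998: real = 1954.5/1.004 = 1946.71; growth vs 1997 (1793.80) = 8.52%.
1999: real = 2018.3/1.059 = 1905.85; growth vs 1998 (1946.71) = -2.10%.
2000: real = 2011.4/1.128 = 1783.16; growth vs 1999 (1905.85) = -6.44%.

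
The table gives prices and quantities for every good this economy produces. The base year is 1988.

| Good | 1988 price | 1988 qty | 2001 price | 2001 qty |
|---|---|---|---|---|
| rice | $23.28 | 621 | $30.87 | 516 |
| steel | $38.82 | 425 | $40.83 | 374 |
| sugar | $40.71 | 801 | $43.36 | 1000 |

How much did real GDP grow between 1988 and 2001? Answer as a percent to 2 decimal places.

5.78%

Real GDP 1988 = Nominal GDP 1988 = 23.28·621 + 38.82·425 + 40.71·801 = 63564.09.
Real GDP 2001 (at 1988 prices) = 23.28·516 + 38.82·374 + 40.71·1000 = 67241.16.
Real growth = 67241.16/63564.09 − 1 = 0.0578.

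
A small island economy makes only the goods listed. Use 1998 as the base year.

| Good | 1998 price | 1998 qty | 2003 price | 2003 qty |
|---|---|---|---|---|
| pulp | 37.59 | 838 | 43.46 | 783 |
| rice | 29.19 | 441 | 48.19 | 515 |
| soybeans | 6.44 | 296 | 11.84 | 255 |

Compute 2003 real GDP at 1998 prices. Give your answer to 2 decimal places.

46108.02

Real GDP 2003 = Σ (p_1998 × q_2003) = 37.59·783 + 29.19·515 + 6.44·255 = 46108.02.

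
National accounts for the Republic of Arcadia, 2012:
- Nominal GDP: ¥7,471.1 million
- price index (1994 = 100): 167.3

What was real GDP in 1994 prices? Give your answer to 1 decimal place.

¥4,465.7 million

Real GDP = Nominal / (price index/100) = 7471.1 / 1.673 = 4465.69.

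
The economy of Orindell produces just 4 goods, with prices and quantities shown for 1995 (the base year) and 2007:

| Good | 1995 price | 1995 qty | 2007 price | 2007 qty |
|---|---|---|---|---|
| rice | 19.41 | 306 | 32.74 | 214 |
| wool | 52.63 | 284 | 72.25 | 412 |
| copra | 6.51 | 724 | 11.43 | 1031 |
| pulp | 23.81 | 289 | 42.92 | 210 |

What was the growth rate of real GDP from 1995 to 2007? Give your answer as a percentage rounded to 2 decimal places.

Real GDP 1995 = Nominal GDP 1995 = 19.41·306 + 52.63·284 + 6.51·724 + 23.81·289 = 32480.71.
Real GDP 2007 (at 1995 prices) = 19.41·214 + 52.63·412 + 6.51·1031 + 23.81·210 = 37549.21.
Real growth = 37549.21/32480.71 − 1 = 0.1560.

15.60%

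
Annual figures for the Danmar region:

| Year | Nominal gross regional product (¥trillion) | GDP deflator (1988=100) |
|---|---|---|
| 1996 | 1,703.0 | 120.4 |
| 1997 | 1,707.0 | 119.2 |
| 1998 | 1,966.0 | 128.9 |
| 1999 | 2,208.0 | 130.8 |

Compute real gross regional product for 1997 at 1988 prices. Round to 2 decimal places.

¥1,432.05 trillion

Real gross regional product 1997 = 1707.0 / 1.192 = 1432.05.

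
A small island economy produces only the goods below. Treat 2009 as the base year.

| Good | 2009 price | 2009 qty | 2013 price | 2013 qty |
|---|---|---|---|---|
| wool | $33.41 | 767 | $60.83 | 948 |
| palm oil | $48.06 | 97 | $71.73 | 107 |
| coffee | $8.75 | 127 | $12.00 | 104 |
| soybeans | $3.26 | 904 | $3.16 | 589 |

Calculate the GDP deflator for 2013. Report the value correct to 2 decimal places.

Nominal GDP 2013 = 60.83·948 + 71.73·107 + 12.00·104 + 3.16·589 = 68451.19.
Real GDP 2013 (at 2009 prices) = 33.41·948 + 48.06·107 + 8.75·104 + 3.26·589 = 39645.24.
Deflator = Nominal/Real × 100 = 68451.19/39645.24 × 100 = 172.659.

172.66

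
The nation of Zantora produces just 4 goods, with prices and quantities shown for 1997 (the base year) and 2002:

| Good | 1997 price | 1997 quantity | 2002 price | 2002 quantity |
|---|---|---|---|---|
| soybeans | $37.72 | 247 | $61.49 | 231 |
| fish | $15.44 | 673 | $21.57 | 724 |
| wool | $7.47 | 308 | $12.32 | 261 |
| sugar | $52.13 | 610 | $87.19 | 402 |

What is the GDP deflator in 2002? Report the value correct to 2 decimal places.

Nominal GDP 2002 = 61.49·231 + 21.57·724 + 12.32·261 + 87.19·402 = 68086.77.
Real GDP 2002 (at 1997 prices) = 37.72·231 + 15.44·724 + 7.47·261 + 52.13·402 = 42797.81.
Deflator = Nominal/Real × 100 = 68086.77/42797.81 × 100 = 159.089.

159.09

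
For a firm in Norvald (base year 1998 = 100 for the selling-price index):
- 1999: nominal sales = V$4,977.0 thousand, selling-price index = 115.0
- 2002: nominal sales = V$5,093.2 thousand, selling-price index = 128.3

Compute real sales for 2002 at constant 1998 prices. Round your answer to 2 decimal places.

V$3,969.76 thousand

Real sales = Nominal / (selling-price index/100) = 5093.2 / 1.283 = 3969.76.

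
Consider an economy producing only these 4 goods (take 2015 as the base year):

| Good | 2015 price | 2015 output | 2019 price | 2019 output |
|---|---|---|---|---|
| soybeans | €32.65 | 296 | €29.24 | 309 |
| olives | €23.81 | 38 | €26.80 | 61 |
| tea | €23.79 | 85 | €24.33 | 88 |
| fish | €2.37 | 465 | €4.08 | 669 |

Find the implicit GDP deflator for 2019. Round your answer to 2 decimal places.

Nominal GDP 2019 = 29.24·309 + 26.80·61 + 24.33·88 + 4.08·669 = 15540.52.
Real GDP 2019 (at 2015 prices) = 32.65·309 + 23.81·61 + 23.79·88 + 2.37·669 = 15220.31.
Deflator = Nominal/Real × 100 = 15540.52/15220.31 × 100 = 102.104.

102.10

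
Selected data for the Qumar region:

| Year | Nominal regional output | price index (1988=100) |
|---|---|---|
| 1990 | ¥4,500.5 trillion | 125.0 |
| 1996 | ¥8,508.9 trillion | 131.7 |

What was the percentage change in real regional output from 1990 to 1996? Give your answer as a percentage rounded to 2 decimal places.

79.45%

Deflate each year: 1990 → 4500.5/1.250 = 3600.40; 1996 → 8508.9/1.317 = 6460.82.
So real regional output changed by 6460.82/3600.40 − 1 = 0.7945, i.e. 79.45%.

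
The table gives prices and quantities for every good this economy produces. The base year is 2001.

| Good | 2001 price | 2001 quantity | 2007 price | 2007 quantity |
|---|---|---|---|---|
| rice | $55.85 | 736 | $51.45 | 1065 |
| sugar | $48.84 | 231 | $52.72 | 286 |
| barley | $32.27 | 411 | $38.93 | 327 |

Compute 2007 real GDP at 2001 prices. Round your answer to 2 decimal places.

Real GDP 2007 = Σ (p_2001 × q_2007) = 55.85·1065 + 48.84·286 + 32.27·327 = 84000.78.

$84000.78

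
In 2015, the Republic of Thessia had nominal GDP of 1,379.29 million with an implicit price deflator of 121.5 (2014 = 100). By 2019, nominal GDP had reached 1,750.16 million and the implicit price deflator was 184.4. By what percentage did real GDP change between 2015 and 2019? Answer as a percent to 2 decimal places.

Deflate each year: 2015 → 1379.29/1.215 = 1135.22; 2019 → 1750.16/1.844 = 949.11.
So real GDP changed by 949.11/1135.22 − 1 = -0.1639, i.e. -16.39%.

-16.39%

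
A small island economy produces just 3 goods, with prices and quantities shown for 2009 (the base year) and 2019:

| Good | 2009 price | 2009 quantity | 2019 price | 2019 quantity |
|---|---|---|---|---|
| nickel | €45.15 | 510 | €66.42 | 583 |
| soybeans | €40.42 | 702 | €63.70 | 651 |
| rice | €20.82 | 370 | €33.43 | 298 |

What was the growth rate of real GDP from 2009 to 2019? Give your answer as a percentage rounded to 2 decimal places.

-0.45%

Real GDP 2009 = Nominal GDP 2009 = 45.15·510 + 40.42·702 + 20.82·370 = 59104.74.
Real GDP 2019 (at 2009 prices) = 45.15·583 + 40.42·651 + 20.82·298 = 58840.23.
Real growth = 58840.23/59104.74 − 1 = -0.0045.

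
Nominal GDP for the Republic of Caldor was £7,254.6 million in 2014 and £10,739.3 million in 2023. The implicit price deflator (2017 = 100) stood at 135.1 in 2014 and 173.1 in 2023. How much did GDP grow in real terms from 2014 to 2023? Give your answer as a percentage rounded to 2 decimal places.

Deflate each year: 2014 → 7254.6/1.351 = 5369.80; 2023 → 10739.3/1.731 = 6204.10.
So real GDP changed by 6204.10/5369.80 − 1 = 0.1554, i.e. 15.54%.

15.54%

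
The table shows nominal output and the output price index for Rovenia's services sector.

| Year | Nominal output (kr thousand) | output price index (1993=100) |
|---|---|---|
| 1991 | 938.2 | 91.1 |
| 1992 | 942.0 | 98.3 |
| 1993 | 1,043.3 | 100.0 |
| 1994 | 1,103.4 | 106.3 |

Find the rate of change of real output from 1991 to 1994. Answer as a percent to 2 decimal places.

0.79%

Real output 1991 = 938.2/0.911 = 1029.86.
Real output 1994 = 1103.4/1.063 = 1038.01.
Change = 1038.01/1029.86 − 1 = 0.0079.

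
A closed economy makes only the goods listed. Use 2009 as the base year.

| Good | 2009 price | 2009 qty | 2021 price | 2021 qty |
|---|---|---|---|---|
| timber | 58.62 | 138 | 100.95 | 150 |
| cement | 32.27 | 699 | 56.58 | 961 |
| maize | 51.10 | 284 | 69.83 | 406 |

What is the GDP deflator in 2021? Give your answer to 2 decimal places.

161.63

Nominal GDP 2021 = 100.95·150 + 56.58·961 + 69.83·406 = 97866.86.
Real GDP 2021 (at 2009 prices) = 58.62·150 + 32.27·961 + 51.10·406 = 60551.07.
Deflator = Nominal/Real × 100 = 97866.86/60551.07 × 100 = 161.627.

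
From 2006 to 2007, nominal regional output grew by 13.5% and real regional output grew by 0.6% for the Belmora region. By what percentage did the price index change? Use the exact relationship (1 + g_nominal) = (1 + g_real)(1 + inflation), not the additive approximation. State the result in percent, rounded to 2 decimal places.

12.82%

(1 + g_nom) = (1 + g_real)(1 + π), so π = 1.1350 / 1.0060 − 1 = 0.12823.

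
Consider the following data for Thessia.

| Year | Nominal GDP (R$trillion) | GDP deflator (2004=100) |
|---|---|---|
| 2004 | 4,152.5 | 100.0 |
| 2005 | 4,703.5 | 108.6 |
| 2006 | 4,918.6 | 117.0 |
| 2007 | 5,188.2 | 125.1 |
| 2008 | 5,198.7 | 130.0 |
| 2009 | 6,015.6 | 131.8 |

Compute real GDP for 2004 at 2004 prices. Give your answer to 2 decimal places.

Real GDP 2004 = 4152.5 / 1.000 = 4152.50.

R$4,152.50 trillion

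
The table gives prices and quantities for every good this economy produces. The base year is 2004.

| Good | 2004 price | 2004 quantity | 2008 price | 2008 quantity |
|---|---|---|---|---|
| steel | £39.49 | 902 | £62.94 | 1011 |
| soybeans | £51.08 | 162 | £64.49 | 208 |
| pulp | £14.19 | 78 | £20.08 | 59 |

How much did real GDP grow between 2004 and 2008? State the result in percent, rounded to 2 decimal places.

14.19%

Real GDP 2004 = Nominal GDP 2004 = 39.49·902 + 51.08·162 + 14.19·78 = 45001.76.
Real GDP 2008 (at 2004 prices) = 39.49·1011 + 51.08·208 + 14.19·59 = 51386.24.
Real growth = 51386.24/45001.76 − 1 = 0.1419.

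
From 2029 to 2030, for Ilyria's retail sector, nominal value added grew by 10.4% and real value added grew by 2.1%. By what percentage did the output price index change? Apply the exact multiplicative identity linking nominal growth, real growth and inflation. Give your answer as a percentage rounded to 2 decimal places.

(1 + g_nom) = (1 + g_real)(1 + π), so π = 1.1040 / 1.0210 − 1 = 0.08129.

8.13%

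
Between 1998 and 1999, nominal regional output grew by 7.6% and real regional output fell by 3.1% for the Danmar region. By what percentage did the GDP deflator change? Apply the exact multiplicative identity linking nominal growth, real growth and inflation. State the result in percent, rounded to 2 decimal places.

(1 + g_nom) = (1 + g_real)(1 + π), so π = 1.0760 / 0.9690 − 1 = 0.11042.

11.04%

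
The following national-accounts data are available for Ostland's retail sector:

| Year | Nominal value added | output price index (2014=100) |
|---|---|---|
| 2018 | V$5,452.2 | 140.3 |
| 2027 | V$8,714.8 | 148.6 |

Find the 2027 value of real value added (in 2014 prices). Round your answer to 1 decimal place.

Real value added = Nominal / (output price index/100) = 8714.8 / 1.486 = 5864.60.

V$5,864.6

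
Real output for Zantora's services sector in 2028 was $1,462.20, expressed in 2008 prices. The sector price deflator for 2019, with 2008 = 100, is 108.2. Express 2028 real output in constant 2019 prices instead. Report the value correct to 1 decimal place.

$1,582.1

Real output in 2019 prices = Real output in 2008 prices × (P_2019/P_2008) = 1462.20 × 1.082 = 1582.10.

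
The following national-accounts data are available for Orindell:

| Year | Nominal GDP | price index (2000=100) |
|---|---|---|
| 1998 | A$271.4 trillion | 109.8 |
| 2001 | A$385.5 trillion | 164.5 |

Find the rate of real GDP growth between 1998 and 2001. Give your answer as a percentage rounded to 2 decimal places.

-5.19%

Real GDP 1998 = 271.4 / 1.098 = 247.18.
Real GDP 2001 = 385.5 / 1.645 = 234.35.
Real growth = 234.35 / 247.18 − 1 = -0.0519.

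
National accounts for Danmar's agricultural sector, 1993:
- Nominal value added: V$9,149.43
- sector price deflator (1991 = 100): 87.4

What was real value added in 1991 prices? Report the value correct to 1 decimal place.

V$10,468.5

Real value added = Nominal / (sector price deflator/100) = 9149.43 / 0.874 = 10468.46.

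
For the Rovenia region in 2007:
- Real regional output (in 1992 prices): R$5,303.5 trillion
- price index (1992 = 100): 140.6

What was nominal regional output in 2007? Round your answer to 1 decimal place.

R$7,456.7 trillion

Nominal regional output = Real × (price index/100) = 5303.5 × 1.406 = 7456.72.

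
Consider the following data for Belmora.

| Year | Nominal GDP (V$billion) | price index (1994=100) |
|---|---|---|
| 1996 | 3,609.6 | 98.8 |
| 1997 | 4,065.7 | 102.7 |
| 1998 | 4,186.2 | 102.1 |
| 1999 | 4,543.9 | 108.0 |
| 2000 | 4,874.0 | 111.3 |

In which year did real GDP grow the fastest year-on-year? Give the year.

1997: real = 4065.7/1.027 = 3958.81; growth vs 1996 (3653.44) = 8.36%.
1998: real = 4186.2/1.021 = 4100.10; growth vs 1997 (3958.81) = 3.57%.
1999: real = 4543.9/1.080 = 4207.31; growth vs 1998 (4100.10) = 2.61%.
2000: real = 4874.0/1.113 = 4379.16; growth vs 1999 (4207.31) = 4.08%.

1997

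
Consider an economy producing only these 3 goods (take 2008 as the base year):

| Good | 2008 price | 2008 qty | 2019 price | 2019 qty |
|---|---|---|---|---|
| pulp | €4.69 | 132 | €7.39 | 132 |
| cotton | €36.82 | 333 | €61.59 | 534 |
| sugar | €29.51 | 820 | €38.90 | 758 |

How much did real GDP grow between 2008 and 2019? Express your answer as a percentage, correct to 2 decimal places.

15.03%

Real GDP 2008 = Nominal GDP 2008 = 4.69·132 + 36.82·333 + 29.51·820 = 37078.34.
Real GDP 2019 (at 2008 prices) = 4.69·132 + 36.82·534 + 29.51·758 = 42649.54.
Real growth = 42649.54/37078.34 − 1 = 0.1503.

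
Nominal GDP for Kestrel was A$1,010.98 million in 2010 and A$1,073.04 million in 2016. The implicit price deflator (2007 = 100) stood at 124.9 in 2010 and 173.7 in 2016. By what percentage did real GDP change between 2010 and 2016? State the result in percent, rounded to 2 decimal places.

-23.68%

Real GDP 2010 = 1010.98 / 1.249 = 809.43.
Real GDP 2016 = 1073.04 / 1.737 = 617.75.
Real growth = 617.75 / 809.43 − 1 = -0.2368.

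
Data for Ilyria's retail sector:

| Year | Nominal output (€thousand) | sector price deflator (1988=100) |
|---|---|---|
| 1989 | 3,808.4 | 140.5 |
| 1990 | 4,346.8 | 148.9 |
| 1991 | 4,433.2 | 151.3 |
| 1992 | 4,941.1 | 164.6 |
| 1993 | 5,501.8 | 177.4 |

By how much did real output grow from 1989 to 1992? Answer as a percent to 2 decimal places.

10.75%

Real output 1989 = 3808.4/1.405 = 2710.60.
Real output 1992 = 4941.1/1.646 = 3001.88.
Change = 3001.88/2710.60 − 1 = 0.1075.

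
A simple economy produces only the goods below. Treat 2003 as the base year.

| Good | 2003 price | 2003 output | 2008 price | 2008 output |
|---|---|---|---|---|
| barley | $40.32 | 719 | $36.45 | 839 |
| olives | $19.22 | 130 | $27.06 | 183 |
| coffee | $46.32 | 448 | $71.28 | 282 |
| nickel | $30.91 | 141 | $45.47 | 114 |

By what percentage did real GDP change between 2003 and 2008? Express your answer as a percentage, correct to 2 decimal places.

-4.71%

Real GDP 2003 = Nominal GDP 2003 = 40.32·719 + 19.22·130 + 46.32·448 + 30.91·141 = 56598.35.
Real GDP 2008 (at 2003 prices) = 40.32·839 + 19.22·183 + 46.32·282 + 30.91·114 = 53931.72.
Real growth = 53931.72/56598.35 − 1 = -0.0471.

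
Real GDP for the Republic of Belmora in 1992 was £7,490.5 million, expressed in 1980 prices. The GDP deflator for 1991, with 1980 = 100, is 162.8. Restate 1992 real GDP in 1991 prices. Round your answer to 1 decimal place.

£12,194.5 million

Real GDP in 1991 prices = Real GDP in 1980 prices × (P_1991/P_1980) = 7490.5 × 1.628 = 12194.53.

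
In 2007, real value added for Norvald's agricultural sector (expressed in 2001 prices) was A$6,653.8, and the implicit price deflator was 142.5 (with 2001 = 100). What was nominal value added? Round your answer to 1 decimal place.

Nominal value added = Real × (implicit price deflator/100) = 6653.8 × 1.425 = 9481.67.

A$9,481.7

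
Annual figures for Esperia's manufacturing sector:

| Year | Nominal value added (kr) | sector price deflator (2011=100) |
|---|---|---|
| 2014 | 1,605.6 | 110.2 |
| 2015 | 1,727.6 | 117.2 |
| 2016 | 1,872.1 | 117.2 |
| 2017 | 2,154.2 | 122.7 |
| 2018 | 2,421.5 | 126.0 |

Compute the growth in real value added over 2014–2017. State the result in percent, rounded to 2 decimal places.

Real value added 2014 = 1605.6/1.102 = 1456.99.
Real value added 2017 = 2154.2/1.227 = 1755.66.
Change = 1755.66/1456.99 − 1 = 0.2050.

20.50%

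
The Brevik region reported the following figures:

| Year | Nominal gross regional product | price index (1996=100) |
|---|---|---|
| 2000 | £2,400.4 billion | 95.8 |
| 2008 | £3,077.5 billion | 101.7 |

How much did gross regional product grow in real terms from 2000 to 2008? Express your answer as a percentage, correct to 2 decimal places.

Real gross regional product 2000 = 2400.4 / 0.958 = 2505.64.
Real gross regional product 2008 = 3077.5 / 1.017 = 3026.06.
Real growth = 3026.06 / 2505.64 − 1 = 0.2077.

20.77%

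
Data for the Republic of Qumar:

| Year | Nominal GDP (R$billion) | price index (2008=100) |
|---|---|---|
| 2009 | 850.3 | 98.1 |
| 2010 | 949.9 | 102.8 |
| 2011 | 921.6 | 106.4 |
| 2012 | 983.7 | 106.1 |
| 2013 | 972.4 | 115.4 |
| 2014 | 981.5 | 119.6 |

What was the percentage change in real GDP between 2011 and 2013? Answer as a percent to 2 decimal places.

-2.72%

Real GDP 2011 = 921.6/1.064 = 866.17.
Real GDP 2013 = 972.4/1.154 = 842.63.
Change = 842.63/866.17 − 1 = -0.0272.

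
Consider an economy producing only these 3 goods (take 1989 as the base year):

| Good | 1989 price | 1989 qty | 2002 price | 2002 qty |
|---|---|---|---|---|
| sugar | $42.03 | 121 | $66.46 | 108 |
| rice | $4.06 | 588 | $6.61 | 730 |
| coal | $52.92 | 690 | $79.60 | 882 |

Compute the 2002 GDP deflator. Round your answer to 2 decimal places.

Nominal GDP 2002 = 66.46·108 + 6.61·730 + 79.60·882 = 82210.18.
Real GDP 2002 (at 1989 prices) = 42.03·108 + 4.06·730 + 52.92·882 = 54178.48.
Deflator = Nominal/Real × 100 = 82210.18/54178.48 × 100 = 151.740.

151.74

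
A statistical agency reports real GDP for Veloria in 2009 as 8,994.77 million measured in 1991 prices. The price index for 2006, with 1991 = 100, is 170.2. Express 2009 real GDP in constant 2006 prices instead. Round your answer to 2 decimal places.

Real GDP in 2006 prices = Real GDP in 1991 prices × (P_2006/P_1991) = 8994.77 × 1.702 = 15309.10.

15,309.10 million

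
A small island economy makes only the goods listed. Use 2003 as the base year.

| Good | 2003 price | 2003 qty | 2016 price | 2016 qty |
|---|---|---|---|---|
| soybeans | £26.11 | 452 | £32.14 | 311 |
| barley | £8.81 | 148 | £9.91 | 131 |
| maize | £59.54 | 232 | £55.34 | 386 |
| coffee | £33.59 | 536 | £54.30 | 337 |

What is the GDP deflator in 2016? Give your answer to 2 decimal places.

116.93

Nominal GDP 2016 = 32.14·311 + 9.91·131 + 55.34·386 + 54.30·337 = 50954.09.
Real GDP 2016 (at 2003 prices) = 26.11·311 + 8.81·131 + 59.54·386 + 33.59·337 = 43576.59.
Deflator = Nominal/Real × 100 = 50954.09/43576.59 × 100 = 116.930.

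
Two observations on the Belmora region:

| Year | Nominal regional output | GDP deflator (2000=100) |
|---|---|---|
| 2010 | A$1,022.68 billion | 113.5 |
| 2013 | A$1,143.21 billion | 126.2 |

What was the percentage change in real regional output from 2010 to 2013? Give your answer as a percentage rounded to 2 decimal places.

0.54%

Deflate each year: 2010 → 1022.68/1.135 = 901.04; 2013 → 1143.21/1.262 = 905.87.
So real regional output changed by 905.87/901.04 − 1 = 0.0054, i.e. 0.54%.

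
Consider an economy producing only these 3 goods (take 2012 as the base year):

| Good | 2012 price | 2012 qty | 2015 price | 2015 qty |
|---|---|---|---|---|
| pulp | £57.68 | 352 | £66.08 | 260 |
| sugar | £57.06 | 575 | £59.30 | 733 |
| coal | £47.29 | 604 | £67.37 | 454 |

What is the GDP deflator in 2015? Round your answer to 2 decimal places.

Nominal GDP 2015 = 66.08·260 + 59.30·733 + 67.37·454 = 91233.68.
Real GDP 2015 (at 2012 prices) = 57.68·260 + 57.06·733 + 47.29·454 = 78291.44.
Deflator = Nominal/Real × 100 = 91233.68/78291.44 × 100 = 116.531.

116.53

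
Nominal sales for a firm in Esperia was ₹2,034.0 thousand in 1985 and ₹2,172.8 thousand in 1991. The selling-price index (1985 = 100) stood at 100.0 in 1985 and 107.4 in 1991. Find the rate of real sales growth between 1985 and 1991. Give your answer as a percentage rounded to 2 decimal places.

-0.54%

Real sales 1985 = 2034.0 / 1.000 = 2034.00.
Real sales 1991 = 2172.8 / 1.074 = 2023.09.
Real growth = 2023.09 / 2034.00 − 1 = -0.0054.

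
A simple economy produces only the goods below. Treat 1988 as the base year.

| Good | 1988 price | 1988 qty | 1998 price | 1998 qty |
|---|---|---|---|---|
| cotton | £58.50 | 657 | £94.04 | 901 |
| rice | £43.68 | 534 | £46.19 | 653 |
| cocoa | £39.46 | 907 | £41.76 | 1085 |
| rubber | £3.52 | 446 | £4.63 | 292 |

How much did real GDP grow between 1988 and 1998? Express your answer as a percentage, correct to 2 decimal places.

Real GDP 1988 = Nominal GDP 1988 = 58.50·657 + 43.68·534 + 39.46·907 + 3.52·446 = 99119.76.
Real GDP 1998 (at 1988 prices) = 58.50·901 + 43.68·653 + 39.46·1085 + 3.52·292 = 125073.48.
Real growth = 125073.48/99119.76 − 1 = 0.2618.

26.18%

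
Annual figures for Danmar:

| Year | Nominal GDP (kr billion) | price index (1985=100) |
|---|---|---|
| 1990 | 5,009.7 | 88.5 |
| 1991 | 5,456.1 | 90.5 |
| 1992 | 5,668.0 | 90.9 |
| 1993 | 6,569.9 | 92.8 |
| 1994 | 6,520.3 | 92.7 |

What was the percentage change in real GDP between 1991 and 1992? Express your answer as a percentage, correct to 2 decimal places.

3.43%

Real GDP 1991 = 5456.1/0.905 = 6028.84.
Real GDP 1992 = 5668.0/0.909 = 6235.42.
Change = 6235.42/6028.84 − 1 = 0.0343.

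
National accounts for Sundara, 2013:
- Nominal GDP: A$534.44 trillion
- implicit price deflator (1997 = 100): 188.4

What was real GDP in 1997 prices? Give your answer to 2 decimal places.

Real GDP = Nominal / (implicit price deflator/100) = 534.44 / 1.884 = 283.67.

A$283.67 trillion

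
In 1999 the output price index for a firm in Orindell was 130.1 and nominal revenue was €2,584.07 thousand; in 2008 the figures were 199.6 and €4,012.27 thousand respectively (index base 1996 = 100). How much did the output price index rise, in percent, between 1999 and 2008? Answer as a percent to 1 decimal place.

Price-level change = 199.6 / 130.1 − 1 = 0.5342.

53.4%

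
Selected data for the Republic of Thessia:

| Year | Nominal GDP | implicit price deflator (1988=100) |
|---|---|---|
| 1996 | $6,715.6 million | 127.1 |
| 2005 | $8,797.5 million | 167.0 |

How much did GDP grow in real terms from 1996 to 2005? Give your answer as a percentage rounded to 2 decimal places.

Real GDP 1996 = 6715.6 / 1.271 = 5283.71.
Real GDP 2005 = 8797.5 / 1.670 = 5267.96.
Real growth = 5267.96 / 5283.71 − 1 = -0.0030.

-0.30%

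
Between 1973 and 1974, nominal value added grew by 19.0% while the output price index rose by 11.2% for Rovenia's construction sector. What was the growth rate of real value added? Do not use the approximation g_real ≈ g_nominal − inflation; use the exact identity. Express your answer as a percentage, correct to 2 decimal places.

(1 + g_nom) = (1 + g_real)(1 + π), so g_real = 1.1900 / 1.1120 − 1 = 0.07014.

7.01%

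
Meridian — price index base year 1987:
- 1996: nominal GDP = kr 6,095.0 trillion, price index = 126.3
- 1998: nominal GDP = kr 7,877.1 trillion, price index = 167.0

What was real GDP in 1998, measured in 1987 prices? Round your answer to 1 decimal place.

Real GDP = Nominal / (price index/100) = 7877.1 / 1.670 = 4716.83.

kr 4,716.8 trillion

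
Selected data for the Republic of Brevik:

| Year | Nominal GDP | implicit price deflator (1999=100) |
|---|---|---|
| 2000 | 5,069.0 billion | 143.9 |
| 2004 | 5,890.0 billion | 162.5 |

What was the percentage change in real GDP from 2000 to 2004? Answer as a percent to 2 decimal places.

2.90%

Real GDP 2000 = 5069.0 / 1.439 = 3522.59.
Real GDP 2004 = 5890.0 / 1.625 = 3624.62.
Real growth = 3624.62 / 3522.59 − 1 = 0.0290.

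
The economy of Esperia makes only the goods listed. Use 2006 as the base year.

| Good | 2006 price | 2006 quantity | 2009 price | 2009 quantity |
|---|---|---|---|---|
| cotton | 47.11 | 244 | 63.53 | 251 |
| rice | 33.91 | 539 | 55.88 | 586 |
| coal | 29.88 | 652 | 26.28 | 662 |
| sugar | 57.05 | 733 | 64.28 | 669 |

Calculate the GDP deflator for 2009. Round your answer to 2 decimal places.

121.70

Nominal GDP 2009 = 63.53·251 + 55.88·586 + 26.28·662 + 64.28·669 = 109092.39.
Real GDP 2009 (at 2006 prices) = 47.11·251 + 33.91·586 + 29.88·662 + 57.05·669 = 89642.88.
Deflator = Nominal/Real × 100 = 109092.39/89642.88 × 100 = 121.697.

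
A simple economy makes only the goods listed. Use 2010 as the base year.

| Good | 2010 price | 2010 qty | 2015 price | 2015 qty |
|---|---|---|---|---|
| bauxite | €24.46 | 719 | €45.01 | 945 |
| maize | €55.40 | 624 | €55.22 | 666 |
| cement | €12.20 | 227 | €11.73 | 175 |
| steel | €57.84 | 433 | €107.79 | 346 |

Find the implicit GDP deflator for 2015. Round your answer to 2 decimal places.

144.43

Nominal GDP 2015 = 45.01·945 + 55.22·666 + 11.73·175 + 107.79·346 = 118659.06.
Real GDP 2015 (at 2010 prices) = 24.46·945 + 55.40·666 + 12.20·175 + 57.84·346 = 82158.74.
Deflator = Nominal/Real × 100 = 118659.06/82158.74 × 100 = 144.427.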